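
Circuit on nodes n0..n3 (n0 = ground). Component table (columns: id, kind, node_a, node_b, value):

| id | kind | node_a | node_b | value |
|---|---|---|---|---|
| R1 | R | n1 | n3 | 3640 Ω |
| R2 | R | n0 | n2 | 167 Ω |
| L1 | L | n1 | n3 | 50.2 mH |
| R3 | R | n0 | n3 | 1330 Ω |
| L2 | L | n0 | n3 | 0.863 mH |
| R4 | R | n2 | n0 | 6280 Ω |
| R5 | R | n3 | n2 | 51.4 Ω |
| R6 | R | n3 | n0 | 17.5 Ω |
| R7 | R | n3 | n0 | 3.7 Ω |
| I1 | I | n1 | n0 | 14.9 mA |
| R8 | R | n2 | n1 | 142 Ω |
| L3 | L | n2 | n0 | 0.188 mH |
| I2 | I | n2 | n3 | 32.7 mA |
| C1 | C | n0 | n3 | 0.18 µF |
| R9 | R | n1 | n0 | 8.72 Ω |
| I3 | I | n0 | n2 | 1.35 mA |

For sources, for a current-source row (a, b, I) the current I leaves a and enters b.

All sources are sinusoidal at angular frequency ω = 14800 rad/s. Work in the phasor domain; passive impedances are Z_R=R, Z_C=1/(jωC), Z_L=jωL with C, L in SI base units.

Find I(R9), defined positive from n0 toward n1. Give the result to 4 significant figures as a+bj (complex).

Element admittances at ω=14800 rad/s:
  Y(R1) = 0.0002747+0.000j S between n1,n3
  Y(R2) = 0.005988+0.000j S between n0,n2
  Y(L1) = 0.000-0.001346j S between n1,n3
  Y(R3) = 0.0007519+0.000j S between n0,n3
  Y(L2) = 0.000-0.07829j S between n0,n3
  Y(R4) = 0.0001592+0.000j S between n2,n0
  Y(R5) = 0.01946+0.000j S between n3,n2
  Y(R6) = 0.05714+0.000j S between n3,n0
  Y(R7) = 0.2703+0.000j S between n3,n0
  I1: injects 0.0149 A into n0 (from n1)
  Y(R8) = 0.007042+0.000j S between n2,n1
  Y(L3) = 0.000-0.3594j S between n2,n0
  I2: injects 0.0327 A into n3 (from n2)
  Y(C1) = 0.000+0.002664j S between n0,n3
  Y(R9) = 0.1147+0.000j S between n1,n0
  I3: injects 0.00135 A into n2 (from n0)
Assemble and solve the 3×3 MNA system:
  V(n1)=-0.1222-0.007153j  V(n2)=-0.008337-0.08400j  V(n3)=0.08994+0.01567j

0.01401+0.0008204j A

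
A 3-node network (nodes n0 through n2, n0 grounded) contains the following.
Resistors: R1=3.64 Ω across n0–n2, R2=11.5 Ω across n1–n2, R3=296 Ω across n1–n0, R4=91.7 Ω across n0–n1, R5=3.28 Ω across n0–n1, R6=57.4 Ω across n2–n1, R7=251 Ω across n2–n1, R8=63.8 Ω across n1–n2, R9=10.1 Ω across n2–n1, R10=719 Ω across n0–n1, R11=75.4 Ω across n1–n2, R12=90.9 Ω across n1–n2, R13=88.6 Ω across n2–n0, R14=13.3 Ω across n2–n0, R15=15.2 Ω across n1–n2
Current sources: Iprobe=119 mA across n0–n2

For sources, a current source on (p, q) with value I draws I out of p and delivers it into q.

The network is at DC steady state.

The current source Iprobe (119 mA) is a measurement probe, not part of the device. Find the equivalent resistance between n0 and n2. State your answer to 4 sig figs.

R_eq = 1.925 Ω

Element admittances at DC:
  Y(R1) = 0.2747 S between n0,n2
  Y(R2) = 0.08696 S between n1,n2
  Y(R3) = 0.003378 S between n1,n0
  Y(R4) = 0.01091 S between n0,n1
  Y(R5) = 0.3049 S between n0,n1
  Y(R6) = 0.01742 S between n2,n1
  Y(R7) = 0.003984 S between n2,n1
  Y(R8) = 0.01567 S between n1,n2
  Y(R9) = 0.09901 S between n2,n1
  Y(R10) = 0.001391 S between n0,n1
  Y(R11) = 0.01326 S between n1,n2
  Y(R12) = 0.01100 S between n1,n2
  Y(R13) = 0.01129 S between n2,n0
  Y(R14) = 0.07519 S between n2,n0
  Y(R15) = 0.06579 S between n1,n2
  Iprobe: injects 0.119 A into n2 (from n0)
Assemble and solve the 2×2 MNA system:
  V(n1)=0.1132  V(n2)=0.2290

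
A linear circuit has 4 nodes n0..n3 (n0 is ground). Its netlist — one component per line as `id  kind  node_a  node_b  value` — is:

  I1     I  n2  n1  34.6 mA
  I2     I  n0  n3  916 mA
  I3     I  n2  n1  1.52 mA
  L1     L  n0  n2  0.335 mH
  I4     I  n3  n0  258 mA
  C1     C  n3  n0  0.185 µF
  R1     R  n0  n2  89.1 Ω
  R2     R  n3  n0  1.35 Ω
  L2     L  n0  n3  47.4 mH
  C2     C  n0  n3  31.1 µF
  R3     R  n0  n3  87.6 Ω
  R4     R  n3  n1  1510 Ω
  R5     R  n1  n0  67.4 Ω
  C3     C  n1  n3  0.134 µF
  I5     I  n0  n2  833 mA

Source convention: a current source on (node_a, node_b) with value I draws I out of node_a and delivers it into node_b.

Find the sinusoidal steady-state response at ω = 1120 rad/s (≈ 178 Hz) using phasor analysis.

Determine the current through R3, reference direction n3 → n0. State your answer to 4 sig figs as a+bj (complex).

0.009997-0.0002119j A

MNA unknowns: 3 node voltages V₁..V_3
I1: z[2]−=0.0346, z[1]+=0.0346
I2: z[0]−=0.916, z[3]+=0.916
I3: z[2]−=0.00152, z[1]+=0.00152
L1: Y=0.000-2.665j on G[0,2]
I4: z[3]−=0.258, z[0]+=0.258
C1: Y=0.000+0.0002072j on G[3,0]
R1: Y=0.01122+0.000j on G[0,2]
R2: Y=0.7407+0.000j on G[3,0]
L2: Y=0.000-0.01884j on G[0,3]
C2: Y=0.000+0.03483j on G[0,3]
R3: Y=0.01142+0.000j on G[0,3]
R4: Y=0.0006623+0.000j on G[3,1]
R5: Y=0.01484+0.000j on G[1,0]
C3: Y=0.000+0.0001501j on G[1,3]
I5: z[0]−=0.833, z[2]+=0.833
solve → V1=2.368-0.01524j, V2=0.001259+0.2990j, V3=0.8757-0.01856j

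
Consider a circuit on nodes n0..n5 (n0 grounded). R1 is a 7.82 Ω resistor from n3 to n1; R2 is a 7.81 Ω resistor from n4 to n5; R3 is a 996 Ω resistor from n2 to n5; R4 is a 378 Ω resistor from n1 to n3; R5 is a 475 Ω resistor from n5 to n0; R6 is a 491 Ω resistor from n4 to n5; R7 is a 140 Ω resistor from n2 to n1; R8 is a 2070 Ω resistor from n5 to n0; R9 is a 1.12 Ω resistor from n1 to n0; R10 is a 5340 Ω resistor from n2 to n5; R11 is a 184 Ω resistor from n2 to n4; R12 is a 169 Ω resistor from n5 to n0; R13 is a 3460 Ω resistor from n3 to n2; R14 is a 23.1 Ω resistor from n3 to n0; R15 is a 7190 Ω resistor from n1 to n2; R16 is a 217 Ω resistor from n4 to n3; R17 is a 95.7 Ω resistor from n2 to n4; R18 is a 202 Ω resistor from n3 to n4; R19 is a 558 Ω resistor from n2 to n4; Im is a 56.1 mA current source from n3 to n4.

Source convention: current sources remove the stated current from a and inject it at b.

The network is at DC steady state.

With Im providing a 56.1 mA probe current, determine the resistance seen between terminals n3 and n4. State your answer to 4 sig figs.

R_eq = 45.53 Ω

MNA unknowns: 5 node voltages V₁..V_5
R1: Y=0.1279 on G[3,1]
R2: Y=0.1280 on G[4,5]
R3: Y=0.001004 on G[2,5]
R4: Y=0.002646 on G[1,3]
R5: Y=0.002105 on G[5,0]
R6: Y=0.002037 on G[4,5]
R7: Y=0.007143 on G[2,1]
R8: Y=0.0004831 on G[5,0]
R9: Y=0.8929 on G[1,0]
R10: Y=0.0001873 on G[2,5]
R11: Y=0.005435 on G[2,4]
R12: Y=0.005917 on G[5,0]
R13: Y=0.0002890 on G[3,2]
R14: Y=0.04329 on G[3,0]
R15: Y=0.0001391 on G[1,2]
R16: Y=0.004608 on G[4,3]
R17: Y=0.01045 on G[2,4]
R18: Y=0.004950 on G[3,4]
R19: Y=0.001792 on G[2,4]
Im: z[3]−=0.0561, z[4]+=0.0561
solve → V1=-0.01199, V2=1.676, V3=-0.1882, V4=2.366, V5=2.216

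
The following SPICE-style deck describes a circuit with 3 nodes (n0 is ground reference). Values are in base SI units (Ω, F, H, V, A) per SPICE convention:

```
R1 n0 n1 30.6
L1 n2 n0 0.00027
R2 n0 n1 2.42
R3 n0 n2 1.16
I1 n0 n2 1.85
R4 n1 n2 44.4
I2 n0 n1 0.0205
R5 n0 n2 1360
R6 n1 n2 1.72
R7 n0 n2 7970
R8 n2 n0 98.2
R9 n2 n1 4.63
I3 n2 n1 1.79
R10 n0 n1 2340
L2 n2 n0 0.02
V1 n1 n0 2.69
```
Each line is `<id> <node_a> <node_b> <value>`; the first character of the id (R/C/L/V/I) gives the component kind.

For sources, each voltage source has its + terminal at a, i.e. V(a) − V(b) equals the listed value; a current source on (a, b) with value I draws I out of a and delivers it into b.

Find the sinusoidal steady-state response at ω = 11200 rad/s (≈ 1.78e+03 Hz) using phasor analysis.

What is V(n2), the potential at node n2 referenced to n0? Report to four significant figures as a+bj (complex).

1.288+0.2549j V

Element admittances at ω=11200 rad/s:
  Y(R1) = 0.03268+0.000j S between n0,n1
  Y(L1) = 0.000-0.3307j S between n2,n0
  Y(R2) = 0.4132+0.000j S between n0,n1
  Y(R3) = 0.8621+0.000j S between n0,n2
  I1: injects 1.85 A into n2 (from n0)
  Y(R4) = 0.02252+0.000j S between n1,n2
  I2: injects 0.0205 A into n1 (from n0)
  Y(R5) = 0.0007353+0.000j S between n0,n2
  Y(R6) = 0.5814+0.000j S between n1,n2
  Y(R7) = 0.0001255+0.000j S between n0,n2
  Y(R8) = 0.01018+0.000j S between n2,n0
  Y(R9) = 0.2160+0.000j S between n2,n1
  I3: injects 1.79 A into n1 (from n2)
  Y(R10) = 0.0004274+0.000j S between n0,n1
  Y(L2) = 0.000-0.004464j S between n2,n0
  V1: constraint V(n1)−V(n0) = 2.69
Assemble and solve the 3×3 MNA system:
  V(n1)=2.690+0.000j  V(n2)=1.288+0.2549j
  i(V1)=-0.5399+0.2090j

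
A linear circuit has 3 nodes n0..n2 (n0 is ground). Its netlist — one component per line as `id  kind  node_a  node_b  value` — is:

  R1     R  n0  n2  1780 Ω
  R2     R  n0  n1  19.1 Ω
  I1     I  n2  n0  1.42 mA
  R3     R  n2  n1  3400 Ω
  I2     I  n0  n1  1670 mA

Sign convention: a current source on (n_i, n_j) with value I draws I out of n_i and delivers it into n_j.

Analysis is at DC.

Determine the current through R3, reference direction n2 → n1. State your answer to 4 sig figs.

-0.006621 A

MNA unknowns: 2 node voltages V₁..V_2
R1: Y=0.0005618 on G[0,2]
R2: Y=0.05236 on G[0,1]
I1: z[2]−=0.00142, z[0]+=0.00142
R3: Y=0.0002941 on G[2,1]
I2: z[0]−=1.67, z[1]+=1.67
solve → V1=31.77, V2=9.258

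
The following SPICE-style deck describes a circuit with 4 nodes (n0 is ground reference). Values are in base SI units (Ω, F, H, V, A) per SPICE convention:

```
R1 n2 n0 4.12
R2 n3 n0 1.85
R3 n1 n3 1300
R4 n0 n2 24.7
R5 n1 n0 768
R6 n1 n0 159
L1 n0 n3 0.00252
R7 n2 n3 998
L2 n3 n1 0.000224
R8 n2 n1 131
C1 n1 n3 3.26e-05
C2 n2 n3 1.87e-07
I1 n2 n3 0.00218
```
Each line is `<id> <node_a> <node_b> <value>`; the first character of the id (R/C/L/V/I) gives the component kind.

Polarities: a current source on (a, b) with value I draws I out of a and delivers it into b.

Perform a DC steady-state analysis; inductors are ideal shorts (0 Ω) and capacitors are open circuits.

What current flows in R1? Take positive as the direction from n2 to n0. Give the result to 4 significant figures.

Apply KCL at each of the 3 non-ground nodes and solve the resulting linear system.
Node n1: branches {R3, R5, R6, L2, R8, C1} → V_1 = 0.000
Node n2: branches {R1, R4, R7, R8, C2, I1} → V_2 = -0.007470
Node n3: branches {R2, R3, L1, R7, L2, C1, C2, I1} → V_3 = 0.000
Source currents: i(L1)=-0.002115, i(L2)=5.702e-05

-0.001813 A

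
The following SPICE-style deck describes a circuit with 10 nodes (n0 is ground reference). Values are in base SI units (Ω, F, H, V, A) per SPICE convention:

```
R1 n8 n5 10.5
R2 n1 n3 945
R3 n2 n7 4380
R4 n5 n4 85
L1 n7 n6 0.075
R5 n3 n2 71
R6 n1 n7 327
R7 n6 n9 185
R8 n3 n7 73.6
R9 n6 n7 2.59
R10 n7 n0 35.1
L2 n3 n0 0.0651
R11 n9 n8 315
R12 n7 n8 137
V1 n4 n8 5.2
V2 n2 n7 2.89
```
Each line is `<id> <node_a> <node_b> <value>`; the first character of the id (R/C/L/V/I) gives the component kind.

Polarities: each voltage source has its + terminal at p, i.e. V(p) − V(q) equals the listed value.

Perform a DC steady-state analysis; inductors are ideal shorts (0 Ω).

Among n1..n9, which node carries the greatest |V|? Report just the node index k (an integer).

Element admittances at DC:
  Y(R1) = 0.09524 S between n8,n5
  Y(R2) = 0.001058 S between n1,n3
  Y(R3) = 0.0002283 S between n2,n7
  Y(R4) = 0.01176 S between n5,n4
  L1: short n7↔n6 (DC inductor)
  Y(R5) = 0.01408 S between n3,n2
  Y(R6) = 0.003058 S between n1,n7
  Y(R7) = 0.005405 S between n6,n9
  Y(R8) = 0.01359 S between n3,n7
  Y(R9) = 0.3861 S between n6,n7
  Y(R10) = 0.02849 S between n7,n0
  L2: short n3↔n0 (DC inductor)
  Y(R11) = 0.003175 S between n9,n8
  Y(R12) = 0.007299 S between n7,n8
  V1: constraint V(n4)−V(n8) = 5.2
  V2: constraint V(n2)−V(n7) = 2.89
Assemble and solve the 13×13 MNA system:
  V(n1)=-0.5310  V(n2)=2.175  V(n3)=0.000  V(n4)=4.485  V(n5)=-0.1430  V(n6)=-0.7148  V(n7)=-0.7148  V(n8)=-0.7148  V(n9)=-0.7148
  i(L1)=0.000  i(L2)=0.02036  i(V1)=-0.05445  i(V2)=-0.03130

4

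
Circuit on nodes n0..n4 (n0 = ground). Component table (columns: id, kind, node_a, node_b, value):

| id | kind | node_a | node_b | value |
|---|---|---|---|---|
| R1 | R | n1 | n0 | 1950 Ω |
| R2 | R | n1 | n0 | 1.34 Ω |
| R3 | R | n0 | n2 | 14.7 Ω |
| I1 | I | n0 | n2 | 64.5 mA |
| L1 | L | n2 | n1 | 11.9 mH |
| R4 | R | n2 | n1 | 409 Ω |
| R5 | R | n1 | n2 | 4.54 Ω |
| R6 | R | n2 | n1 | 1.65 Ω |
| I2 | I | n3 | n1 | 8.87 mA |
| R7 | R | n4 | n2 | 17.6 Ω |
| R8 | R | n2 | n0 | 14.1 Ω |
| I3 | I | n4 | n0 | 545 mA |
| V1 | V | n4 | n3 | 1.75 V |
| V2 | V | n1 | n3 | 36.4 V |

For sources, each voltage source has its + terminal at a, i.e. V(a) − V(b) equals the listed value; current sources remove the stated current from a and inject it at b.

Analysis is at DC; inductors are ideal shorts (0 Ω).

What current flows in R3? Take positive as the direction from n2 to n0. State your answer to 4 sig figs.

Apply KCL at each of the 4 non-ground nodes and solve the resulting linear system.
Node n1: branches {R1, R2, L1, R4, R5, R6, I2, V2} → V_1 = -0.5425
Node n2: branches {R3, I1, L1, R4, R5, R6, R7, R8} → V_2 = -0.5425
Node n3: branches {I2, V1, V2} → V_3 = -36.94
Node n4: branches {R7, I3, V1} → V_4 = -35.19
Source currents: i(L1)=-1.829, i(V1)=1.424, i(V2)=-1.415

-0.03690 A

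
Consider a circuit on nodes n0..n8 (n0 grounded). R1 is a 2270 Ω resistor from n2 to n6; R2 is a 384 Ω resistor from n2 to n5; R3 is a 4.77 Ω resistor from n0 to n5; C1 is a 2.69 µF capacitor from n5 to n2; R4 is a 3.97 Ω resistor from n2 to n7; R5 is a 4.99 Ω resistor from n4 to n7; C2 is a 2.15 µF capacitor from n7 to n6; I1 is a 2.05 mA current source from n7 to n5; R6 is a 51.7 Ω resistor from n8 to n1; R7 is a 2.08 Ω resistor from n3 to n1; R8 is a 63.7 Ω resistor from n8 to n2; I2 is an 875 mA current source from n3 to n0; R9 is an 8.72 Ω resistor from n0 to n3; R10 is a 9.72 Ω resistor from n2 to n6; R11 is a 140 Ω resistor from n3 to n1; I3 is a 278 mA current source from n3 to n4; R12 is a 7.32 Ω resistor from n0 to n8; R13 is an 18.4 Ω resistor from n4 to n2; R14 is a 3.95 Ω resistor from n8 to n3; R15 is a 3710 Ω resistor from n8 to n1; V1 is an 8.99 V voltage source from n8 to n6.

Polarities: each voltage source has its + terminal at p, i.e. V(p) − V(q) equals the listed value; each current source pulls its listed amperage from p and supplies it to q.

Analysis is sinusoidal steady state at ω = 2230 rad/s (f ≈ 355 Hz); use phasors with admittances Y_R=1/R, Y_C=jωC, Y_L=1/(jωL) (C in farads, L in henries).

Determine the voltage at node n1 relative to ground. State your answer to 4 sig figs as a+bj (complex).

Apply KCL at each of the 8 non-ground nodes and solve the resulting linear system.
Node n1: branches {R6, R7, R11, R15} → V_1 = -4.551+0.1437j
Node n2: branches {R1, R2, C1, R4, R8, R10, R13} → V_2 = -7.642+0.3891j
Node n3: branches {R7, I2, R9, R11, I3, R14} → V_3 = -4.639+0.1414j
Node n4: branches {R5, I3, R13} → V_4 = -5.971+0.3323j
Node n5: branches {R2, R3, C1, I1} → V_5 = -0.1010-0.2084j
Node n6: branches {R1, C2, R10, V1} → V_6 = -11.35+0.2010j
Node n7: branches {R4, R5, C2, I1} → V_7 = -6.905+0.3168j
Node n8: branches {R6, R8, R12, R14, R15, V1} → V_8 = -2.356+0.2010j
Source currents: i(V1)=-0.3822-0.04073j

-4.551+0.1437j V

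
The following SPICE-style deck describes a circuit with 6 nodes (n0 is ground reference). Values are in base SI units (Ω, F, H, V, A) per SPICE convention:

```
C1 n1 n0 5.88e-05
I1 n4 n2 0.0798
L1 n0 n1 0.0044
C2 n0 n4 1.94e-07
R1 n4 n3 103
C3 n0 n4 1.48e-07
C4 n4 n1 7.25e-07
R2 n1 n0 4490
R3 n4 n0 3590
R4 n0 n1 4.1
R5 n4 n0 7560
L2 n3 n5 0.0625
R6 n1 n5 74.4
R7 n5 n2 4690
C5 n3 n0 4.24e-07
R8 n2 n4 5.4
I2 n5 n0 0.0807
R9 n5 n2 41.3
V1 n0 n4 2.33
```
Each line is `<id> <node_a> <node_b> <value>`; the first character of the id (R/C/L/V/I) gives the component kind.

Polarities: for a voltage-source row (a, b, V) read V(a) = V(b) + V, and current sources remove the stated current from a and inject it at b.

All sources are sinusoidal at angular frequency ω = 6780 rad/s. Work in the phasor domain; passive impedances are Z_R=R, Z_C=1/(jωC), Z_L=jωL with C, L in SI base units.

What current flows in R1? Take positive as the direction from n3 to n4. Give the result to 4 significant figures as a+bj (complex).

MNA unknowns: 5 node voltages V₁..V_5 plus 1 source current (V1)
C1: Y=0.000+0.3987j on G[1,0]
I1: z[4]−=0.0798, z[2]+=0.0798
L1: Y=0.000-0.03352j on G[0,1]
C2: Y=0.000+0.001315j on G[0,4]
R1: Y=0.009709+0.000j on G[4,3]
C3: Y=0.000+0.001003j on G[0,4]
C4: Y=0.000+0.004916j on G[4,1]
R2: Y=0.0002227+0.000j on G[1,0]
R3: Y=0.0002786+0.000j on G[4,0]
R4: Y=0.2439+0.000j on G[0,1]
R5: Y=0.0001323+0.000j on G[4,0]
L2: Y=0.000-0.002360j on G[3,5]
R6: Y=0.01344+0.000j on G[1,5]
R7: Y=0.0002132+0.000j on G[5,2]
C5: Y=0.000+0.002875j on G[3,0]
R8: Y=0.1852+0.000j on G[2,4]
I2: z[5]−=0.0807, z[0]+=0.0807
R9: Y=0.02421+0.000j on G[5,2]
V1: row V0−V4=2.33, i_V1 at 0,4
solve → V1=-0.08064+0.06873j, V2=-2.078-0.005925j, V3=-2.292+0.9571j, V4=-2.330+0.000j, V5=-3.438-0.05084j
aux → i_V1=0.03221-0.02465j

0.0003728+0.009292j A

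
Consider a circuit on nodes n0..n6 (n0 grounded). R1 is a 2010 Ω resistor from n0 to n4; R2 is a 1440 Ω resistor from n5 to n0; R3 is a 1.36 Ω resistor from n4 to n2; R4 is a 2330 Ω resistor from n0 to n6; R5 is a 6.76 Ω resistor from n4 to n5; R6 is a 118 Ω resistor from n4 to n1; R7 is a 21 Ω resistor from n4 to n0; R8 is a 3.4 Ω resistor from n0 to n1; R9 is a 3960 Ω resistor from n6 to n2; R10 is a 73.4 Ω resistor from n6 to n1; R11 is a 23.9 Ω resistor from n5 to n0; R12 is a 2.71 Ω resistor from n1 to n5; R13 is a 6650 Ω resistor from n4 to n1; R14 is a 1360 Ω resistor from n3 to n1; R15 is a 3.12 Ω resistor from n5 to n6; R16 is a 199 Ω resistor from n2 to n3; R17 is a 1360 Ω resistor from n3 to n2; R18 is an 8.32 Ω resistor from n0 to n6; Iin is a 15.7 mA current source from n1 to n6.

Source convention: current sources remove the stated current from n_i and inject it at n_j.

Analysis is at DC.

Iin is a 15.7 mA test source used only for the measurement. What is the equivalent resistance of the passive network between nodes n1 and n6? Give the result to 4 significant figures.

R_eq = 3.648 Ω

Apply KCL at each of the 6 non-ground nodes and solve the resulting linear system.
Node n1: branches {R6, R8, R10, R12, R13, R14, Iin} → V_1 = -0.01797
Node n2: branches {R3, R9, R16, R17} → V_2 = 0.004670
Node n3: branches {R14, R16, R17} → V_3 = 0.002107
Node n4: branches {R1, R3, R5, R6, R7, R13} → V_4 = 0.004678
Node n5: branches {R2, R5, R11, R12, R15} → V_5 = 0.007562
Node n6: branches {R4, R9, R10, R15, R18, Iin} → V_6 = 0.03930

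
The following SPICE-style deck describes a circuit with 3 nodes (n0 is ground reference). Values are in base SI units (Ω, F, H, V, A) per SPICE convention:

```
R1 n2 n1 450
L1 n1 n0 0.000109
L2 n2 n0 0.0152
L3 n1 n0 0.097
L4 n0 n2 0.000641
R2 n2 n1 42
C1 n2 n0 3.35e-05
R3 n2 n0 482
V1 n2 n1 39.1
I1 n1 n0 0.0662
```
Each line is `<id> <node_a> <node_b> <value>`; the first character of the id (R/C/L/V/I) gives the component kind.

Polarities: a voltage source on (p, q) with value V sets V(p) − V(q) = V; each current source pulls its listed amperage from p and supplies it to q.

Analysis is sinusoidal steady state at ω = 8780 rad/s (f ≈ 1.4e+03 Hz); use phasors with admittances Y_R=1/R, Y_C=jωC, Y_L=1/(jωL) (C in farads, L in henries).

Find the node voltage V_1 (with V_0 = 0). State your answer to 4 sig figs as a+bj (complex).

4.545-0.1673j V

MNA unknowns: 2 node voltages V₁..V_2 plus 1 source current (V1)
R1: Y=0.002222+0.000j on G[2,1]
L1: Y=0.000-1.045j on G[1,0]
L2: Y=0.000-0.007493j on G[2,0]
L3: Y=0.000-0.001174j on G[1,0]
L4: Y=0.000-0.1777j on G[0,2]
R2: Y=0.02381+0.000j on G[2,1]
C1: Y=0.000+0.2941j on G[2,0]
R3: Y=0.002075+0.000j on G[2,0]
V1: row V2−V1=39.1, i_V1 at 2,1
I1: z[1]−=0.0662, z[0]+=0.0662
solve → V1=4.545-0.1673j, V2=43.65-0.1673j
aux → i_V1=-1.127-4.755j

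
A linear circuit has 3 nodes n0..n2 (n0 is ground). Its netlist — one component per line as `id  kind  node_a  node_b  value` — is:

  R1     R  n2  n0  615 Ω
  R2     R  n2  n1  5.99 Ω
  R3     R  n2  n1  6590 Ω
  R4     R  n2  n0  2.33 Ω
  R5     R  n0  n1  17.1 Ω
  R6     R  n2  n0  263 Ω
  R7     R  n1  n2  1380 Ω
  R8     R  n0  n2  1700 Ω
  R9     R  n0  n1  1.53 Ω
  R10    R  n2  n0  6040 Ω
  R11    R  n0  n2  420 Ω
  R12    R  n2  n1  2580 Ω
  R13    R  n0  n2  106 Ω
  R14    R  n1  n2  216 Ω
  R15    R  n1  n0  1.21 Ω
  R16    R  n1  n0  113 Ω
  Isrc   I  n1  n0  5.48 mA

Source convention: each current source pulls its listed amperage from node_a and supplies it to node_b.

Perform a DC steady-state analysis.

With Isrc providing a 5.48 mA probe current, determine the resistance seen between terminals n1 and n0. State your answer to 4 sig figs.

Element admittances at DC:
  Y(R1) = 0.001626 S between n2,n0
  Y(R2) = 0.1669 S between n2,n1
  Y(R3) = 0.0001517 S between n2,n1
  Y(R4) = 0.4292 S between n2,n0
  Y(R5) = 0.05848 S between n0,n1
  Y(R6) = 0.003802 S between n2,n0
  Y(R7) = 0.0007246 S between n1,n2
  Y(R8) = 0.0005882 S between n0,n2
  Y(R9) = 0.6536 S between n0,n1
  Y(R10) = 0.0001656 S between n2,n0
  Y(R11) = 0.002381 S between n0,n2
  Y(R12) = 0.0003876 S between n2,n1
  Y(R13) = 0.009434 S between n0,n2
  Y(R14) = 0.004630 S between n1,n2
  Y(R15) = 0.8264 S between n1,n0
  Y(R16) = 0.008850 S between n1,n0
  Isrc: injects 0.00548 A into n0 (from n1)
Assemble and solve the 2×2 MNA system:
  V(n1)=-0.003277  V(n2)=-0.0009136

R_eq = 0.5981 Ω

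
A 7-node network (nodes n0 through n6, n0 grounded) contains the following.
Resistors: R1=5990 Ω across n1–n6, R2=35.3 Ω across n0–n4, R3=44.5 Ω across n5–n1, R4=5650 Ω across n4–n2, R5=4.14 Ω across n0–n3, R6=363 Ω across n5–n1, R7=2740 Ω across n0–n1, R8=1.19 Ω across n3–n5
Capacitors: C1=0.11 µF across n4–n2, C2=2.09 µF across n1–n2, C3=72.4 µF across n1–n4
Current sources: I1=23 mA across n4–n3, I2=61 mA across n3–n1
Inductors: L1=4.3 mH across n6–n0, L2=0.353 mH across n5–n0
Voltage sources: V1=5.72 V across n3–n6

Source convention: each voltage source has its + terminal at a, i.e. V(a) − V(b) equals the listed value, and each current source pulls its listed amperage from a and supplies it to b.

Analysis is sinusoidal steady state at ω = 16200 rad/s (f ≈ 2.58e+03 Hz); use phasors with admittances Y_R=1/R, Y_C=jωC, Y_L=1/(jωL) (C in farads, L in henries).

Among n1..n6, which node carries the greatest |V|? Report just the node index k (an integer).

MNA unknowns: 6 node voltages V₁..V_6 plus 1 source current (V1)
R1: Y=0.0001669+0.000j on G[1,6]
R2: Y=0.02833+0.000j on G[0,4]
C1: Y=0.000+0.001782j on G[4,2]
R3: Y=0.02247+0.000j on G[5,1]
R4: Y=0.0001770+0.000j on G[4,2]
C2: Y=0.000+0.03386j on G[1,2]
I1: z[4]−=0.023, z[3]+=0.023
L1: Y=0.000-0.01436j on G[6,0]
R5: Y=0.2415+0.000j on G[0,3]
R6: Y=0.002755+0.000j on G[5,1]
C3: Y=0.000+1.173j on G[1,4]
R7: Y=0.0003650+0.000j on G[0,1]
L2: Y=0.000-0.1749j on G[5,0]
R8: Y=0.8403+0.000j on G[3,5]
I2: z[3]−=0.061, z[1]+=0.061
V1: row V3−V6=5.72, i_V1 at 3,6
solve → V1=0.7454-0.1144j, V2=0.7457-0.1125j, V3=0.07092-0.2315j, V4=0.7472-0.07682j, V5=0.1313-0.2016j, V6=-5.649-0.2315j
aux → i_V1=-0.004391+0.08108j

6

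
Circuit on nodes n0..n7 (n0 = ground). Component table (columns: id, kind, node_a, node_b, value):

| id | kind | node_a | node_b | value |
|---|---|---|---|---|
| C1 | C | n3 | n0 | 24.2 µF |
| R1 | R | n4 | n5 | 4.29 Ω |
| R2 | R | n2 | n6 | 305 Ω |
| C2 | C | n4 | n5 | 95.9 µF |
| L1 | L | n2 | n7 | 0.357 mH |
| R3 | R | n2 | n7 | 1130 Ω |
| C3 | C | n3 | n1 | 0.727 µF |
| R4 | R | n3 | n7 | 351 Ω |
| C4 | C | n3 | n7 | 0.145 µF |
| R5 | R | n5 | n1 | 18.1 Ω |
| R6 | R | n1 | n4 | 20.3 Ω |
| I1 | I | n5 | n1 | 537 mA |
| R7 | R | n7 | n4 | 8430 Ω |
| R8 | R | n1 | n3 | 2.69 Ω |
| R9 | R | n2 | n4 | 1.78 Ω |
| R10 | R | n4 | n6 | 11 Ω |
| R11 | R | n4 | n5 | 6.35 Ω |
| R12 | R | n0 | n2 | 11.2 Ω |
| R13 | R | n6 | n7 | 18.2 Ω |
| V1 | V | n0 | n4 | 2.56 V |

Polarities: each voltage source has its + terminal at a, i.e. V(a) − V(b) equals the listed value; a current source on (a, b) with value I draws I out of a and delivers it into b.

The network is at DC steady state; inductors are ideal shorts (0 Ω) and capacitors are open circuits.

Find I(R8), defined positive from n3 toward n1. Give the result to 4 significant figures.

-0.01227 A

Element admittances at DC:
  Y(C1) = 0.000 S between n3,n0
  Y(R1) = 0.2331 S between n4,n5
  Y(R2) = 0.003279 S between n2,n6
  Y(C2) = 0.000 S between n4,n5
  L1: short n2↔n7 (DC inductor)
  Y(R3) = 0.0008850 S between n2,n7
  Y(C3) = 0.000 S between n3,n1
  Y(R4) = 0.002849 S between n3,n7
  Y(C4) = 0.000 S between n3,n7
  Y(R5) = 0.05525 S between n5,n1
  Y(R6) = 0.04926 S between n1,n4
  I1: injects 0.537 A into n1 (from n5)
  Y(R7) = 0.0001186 S between n7,n4
  Y(R8) = 0.3717 S between n1,n3
  Y(R9) = 0.5618 S between n2,n4
  Y(R10) = 0.09091 S between n4,n6
  Y(R11) = 0.1575 S between n4,n5
  Y(R12) = 0.08929 S between n0,n2
  Y(R13) = 0.05495 S between n6,n7
  V1: constraint V(n0)−V(n4) = 2.56
Assemble and solve the 9×9 MNA system:
  V(n1)=2.131  V(n2)=-2.209  V(n3)=2.098  V(n4)=-2.560  V(n5)=-3.183  V(n6)=-2.423  V(n7)=-2.209
  i(L1)=-0.0004838  i(V1)=-0.1973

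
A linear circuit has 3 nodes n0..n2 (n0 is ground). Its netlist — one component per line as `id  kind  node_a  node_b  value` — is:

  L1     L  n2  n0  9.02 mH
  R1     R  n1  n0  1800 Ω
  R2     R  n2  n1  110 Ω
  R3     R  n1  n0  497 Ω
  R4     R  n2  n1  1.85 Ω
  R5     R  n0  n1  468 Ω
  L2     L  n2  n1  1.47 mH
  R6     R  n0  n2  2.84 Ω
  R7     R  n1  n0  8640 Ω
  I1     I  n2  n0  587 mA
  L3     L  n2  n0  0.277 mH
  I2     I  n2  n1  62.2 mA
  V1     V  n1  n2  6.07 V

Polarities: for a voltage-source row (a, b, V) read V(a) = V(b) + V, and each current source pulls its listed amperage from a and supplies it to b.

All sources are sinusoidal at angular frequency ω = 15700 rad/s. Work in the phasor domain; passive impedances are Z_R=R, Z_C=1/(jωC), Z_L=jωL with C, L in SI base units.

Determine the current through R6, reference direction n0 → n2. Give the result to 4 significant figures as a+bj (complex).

Apply KCL at each of the 2 non-ground nodes and solve the resulting linear system.
Node n1: branches {R1, R2, R3, R4, R5, L2, R7, I2, V1} → V_1 = 4.872-0.7956j
Node n2: branches {L1, R2, R4, L2, R6, I1, L3, I2, V1} → V_2 = -1.198-0.7956j
Source currents: i(V1)=-3.298+0.2668j

0.4219+0.2802j A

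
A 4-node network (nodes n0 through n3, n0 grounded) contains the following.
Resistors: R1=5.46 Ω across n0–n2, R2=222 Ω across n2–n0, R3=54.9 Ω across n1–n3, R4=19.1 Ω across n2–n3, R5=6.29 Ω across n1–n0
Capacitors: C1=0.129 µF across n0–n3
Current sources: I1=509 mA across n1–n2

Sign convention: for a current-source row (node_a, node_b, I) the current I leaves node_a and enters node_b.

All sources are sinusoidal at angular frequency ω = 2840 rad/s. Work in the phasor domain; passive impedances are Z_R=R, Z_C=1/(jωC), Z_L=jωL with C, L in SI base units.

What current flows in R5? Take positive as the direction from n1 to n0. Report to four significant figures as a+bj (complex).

Apply KCL at each of the 3 non-ground nodes and solve the resulting linear system.
Node n1: branches {R3, R5, I1} → V_1 = -2.767-0.0006739j
Node n2: branches {R1, R2, R4, I1} → V_2 = 2.344-0.001430j
Node n3: branches {R3, C1, R4} → V_3 = 1.025-0.006556j

-0.4399-0.0001071j A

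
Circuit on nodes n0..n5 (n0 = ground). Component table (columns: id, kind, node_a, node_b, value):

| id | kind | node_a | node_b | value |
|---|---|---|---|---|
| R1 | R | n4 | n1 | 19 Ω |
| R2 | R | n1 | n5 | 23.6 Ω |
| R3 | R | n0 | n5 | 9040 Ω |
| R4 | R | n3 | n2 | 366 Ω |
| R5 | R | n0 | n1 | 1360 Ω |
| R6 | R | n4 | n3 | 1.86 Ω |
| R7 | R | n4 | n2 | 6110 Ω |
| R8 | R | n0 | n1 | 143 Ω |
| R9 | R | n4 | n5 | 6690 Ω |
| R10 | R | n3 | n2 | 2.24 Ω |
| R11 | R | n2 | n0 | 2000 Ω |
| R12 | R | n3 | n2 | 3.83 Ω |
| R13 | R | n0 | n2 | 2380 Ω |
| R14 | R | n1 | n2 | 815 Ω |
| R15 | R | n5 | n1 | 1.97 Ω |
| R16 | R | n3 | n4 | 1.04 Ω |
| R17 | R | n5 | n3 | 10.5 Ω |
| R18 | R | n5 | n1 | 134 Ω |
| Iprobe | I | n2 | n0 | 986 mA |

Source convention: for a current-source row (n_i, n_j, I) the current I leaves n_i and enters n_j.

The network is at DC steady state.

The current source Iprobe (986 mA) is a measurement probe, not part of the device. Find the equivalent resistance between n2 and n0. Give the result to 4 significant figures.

Element admittances at DC:
  Y(R1) = 0.05263 S between n4,n1
  Y(R2) = 0.04237 S between n1,n5
  Y(R3) = 0.0001106 S between n0,n5
  Y(R4) = 0.002732 S between n3,n2
  Y(R5) = 0.0007353 S between n0,n1
  Y(R6) = 0.5376 S between n4,n3
  Y(R7) = 0.0001637 S between n4,n2
  Y(R8) = 0.006993 S between n0,n1
  Y(R9) = 0.0001495 S between n4,n5
  Y(R10) = 0.4464 S between n3,n2
  Y(R11) = 0.0005000 S between n2,n0
  Y(R12) = 0.2611 S between n3,n2
  Y(R13) = 0.0004202 S between n0,n2
  Y(R14) = 0.001227 S between n1,n2
  Y(R15) = 0.5076 S between n5,n1
  Y(R16) = 0.9615 S between n3,n4
  Y(R17) = 0.09524 S between n5,n3
  Y(R18) = 0.007463 S between n5,n1
  Iprobe: injects 0.986 A into n0 (from n2)
Assemble and solve the 5×5 MNA system:
  V(n1)=-111.7  V(n2)=-119.5  V(n3)=-118.3  V(n4)=-118.1  V(n5)=-112.7

R_eq = 121.2 Ω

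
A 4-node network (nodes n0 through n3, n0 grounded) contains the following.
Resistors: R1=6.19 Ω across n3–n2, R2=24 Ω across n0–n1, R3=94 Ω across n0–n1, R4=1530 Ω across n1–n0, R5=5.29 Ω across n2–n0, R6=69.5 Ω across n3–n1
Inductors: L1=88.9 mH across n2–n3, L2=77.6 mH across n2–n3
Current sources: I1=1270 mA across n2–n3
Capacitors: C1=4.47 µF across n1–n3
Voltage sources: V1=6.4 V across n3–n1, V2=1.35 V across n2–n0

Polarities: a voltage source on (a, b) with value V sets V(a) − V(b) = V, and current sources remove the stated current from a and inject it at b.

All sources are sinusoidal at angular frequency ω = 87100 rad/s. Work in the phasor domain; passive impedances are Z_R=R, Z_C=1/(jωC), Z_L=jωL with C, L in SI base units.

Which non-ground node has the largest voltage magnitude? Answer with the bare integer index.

Element admittances at ω=87100 rad/s:
  Y(R1) = 0.1616+0.000j S between n3,n2
  Y(R2) = 0.04167+0.000j S between n0,n1
  Y(R3) = 0.01064+0.000j S between n0,n1
  Y(R4) = 0.0006536+0.000j S between n1,n0
  Y(R5) = 0.1890+0.000j S between n2,n0
  Y(L1) = 0.000-0.0001291j S between n2,n3
  I1: injects 1.27 A into n3 (from n2)
  Y(R6) = 0.01439+0.000j S between n3,n1
  Y(C1) = 0.000+0.3893j S between n1,n3
  Y(L2) = 0.000-0.0001480j S between n2,n3
  V1: constraint V(n3)−V(n1) = 6.4
  V2: constraint V(n2)−V(n0) = 1.35
Assemble and solve the 5×5 MNA system:
  V(n1)=2.117+0.009258j  V(n2)=1.350+0.000j  V(n3)=8.517+0.009258j
  i(V1)=0.02004-2.491j  i(V2)=-0.3673-0.0004903j

3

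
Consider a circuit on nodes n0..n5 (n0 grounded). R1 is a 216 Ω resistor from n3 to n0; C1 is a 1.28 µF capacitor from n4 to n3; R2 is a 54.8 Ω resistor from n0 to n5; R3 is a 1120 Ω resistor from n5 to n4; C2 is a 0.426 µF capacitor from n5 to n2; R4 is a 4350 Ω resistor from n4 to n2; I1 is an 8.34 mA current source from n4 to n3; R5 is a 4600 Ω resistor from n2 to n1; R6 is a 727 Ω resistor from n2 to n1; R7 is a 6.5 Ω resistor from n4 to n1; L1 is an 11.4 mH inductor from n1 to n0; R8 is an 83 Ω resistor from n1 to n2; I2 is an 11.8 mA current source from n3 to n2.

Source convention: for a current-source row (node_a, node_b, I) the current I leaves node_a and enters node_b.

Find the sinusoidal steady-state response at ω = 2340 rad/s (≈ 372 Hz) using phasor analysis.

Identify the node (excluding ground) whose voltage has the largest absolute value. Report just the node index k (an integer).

Element admittances at ω=2340 rad/s:
  Y(R1) = 0.004630+0.000j S between n3,n0
  Y(C1) = 0.000+0.002995j S between n4,n3
  Y(R2) = 0.01825+0.000j S between n0,n5
  Y(R3) = 0.0008929+0.000j S between n5,n4
  Y(C2) = 0.000+0.0009968j S between n5,n2
  Y(R4) = 0.0002299+0.000j S between n4,n2
  I1: injects 0.00834 A into n3 (from n4)
  Y(R5) = 0.0002174+0.000j S between n2,n1
  Y(R6) = 0.001376+0.000j S between n2,n1
  Y(R7) = 0.1538+0.000j S between n4,n1
  Y(L1) = 0.000-0.03749j S between n1,n0
  Y(R8) = 0.01205+0.000j S between n1,n2
  I2: injects 0.0118 A into n2 (from n3)
Assemble and solve the 5×5 MNA system:
  V(n1)=0.06907+0.06632j  V(n2)=0.9152+0.0005871j  V(n3)=-0.5491+0.3618j  V(n4)=0.01020+0.05532j  V(n5)=0.003054+0.05009j

2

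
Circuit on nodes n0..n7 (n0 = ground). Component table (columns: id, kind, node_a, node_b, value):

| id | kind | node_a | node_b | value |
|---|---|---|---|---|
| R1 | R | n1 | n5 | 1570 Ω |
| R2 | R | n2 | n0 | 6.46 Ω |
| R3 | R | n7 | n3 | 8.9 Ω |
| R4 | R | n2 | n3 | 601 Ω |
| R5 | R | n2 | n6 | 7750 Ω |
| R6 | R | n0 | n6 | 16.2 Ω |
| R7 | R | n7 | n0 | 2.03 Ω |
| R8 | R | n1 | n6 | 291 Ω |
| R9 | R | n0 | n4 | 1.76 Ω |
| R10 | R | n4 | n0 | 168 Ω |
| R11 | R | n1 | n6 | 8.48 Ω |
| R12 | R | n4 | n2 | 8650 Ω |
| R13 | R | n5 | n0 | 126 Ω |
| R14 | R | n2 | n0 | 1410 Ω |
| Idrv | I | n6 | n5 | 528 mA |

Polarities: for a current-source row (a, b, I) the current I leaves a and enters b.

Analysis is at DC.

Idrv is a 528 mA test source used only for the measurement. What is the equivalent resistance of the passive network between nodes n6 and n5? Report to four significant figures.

R_eq = 130.4 Ω

Element admittances at DC:
  Y(R1) = 0.0006369 S between n1,n5
  Y(R2) = 0.1548 S between n2,n0
  Y(R3) = 0.1124 S between n7,n3
  Y(R4) = 0.001664 S between n2,n3
  Y(R5) = 0.0001290 S between n2,n6
  Y(R6) = 0.06173 S between n0,n6
  Y(R7) = 0.4926 S between n7,n0
  Y(R8) = 0.003436 S between n1,n6
  Y(R9) = 0.5682 S between n0,n4
  Y(R10) = 0.005952 S between n4,n0
  Y(R11) = 0.1179 S between n1,n6
  Y(R12) = 0.0001156 S between n4,n2
  Y(R13) = 0.007937 S between n5,n0
  Y(R14) = 0.0007092 S between n2,n0
  Idrv: injects 0.528 A into n5 (from n6)
Assemble and solve the 7×7 MNA system:
  V(n1)=-7.471  V(n2)=-0.006420  V(n3)=-0.0001147  V(n4)=-1.292e-06  V(n5)=61.03  V(n6)=-7.830  V(n7)=-2.130e-05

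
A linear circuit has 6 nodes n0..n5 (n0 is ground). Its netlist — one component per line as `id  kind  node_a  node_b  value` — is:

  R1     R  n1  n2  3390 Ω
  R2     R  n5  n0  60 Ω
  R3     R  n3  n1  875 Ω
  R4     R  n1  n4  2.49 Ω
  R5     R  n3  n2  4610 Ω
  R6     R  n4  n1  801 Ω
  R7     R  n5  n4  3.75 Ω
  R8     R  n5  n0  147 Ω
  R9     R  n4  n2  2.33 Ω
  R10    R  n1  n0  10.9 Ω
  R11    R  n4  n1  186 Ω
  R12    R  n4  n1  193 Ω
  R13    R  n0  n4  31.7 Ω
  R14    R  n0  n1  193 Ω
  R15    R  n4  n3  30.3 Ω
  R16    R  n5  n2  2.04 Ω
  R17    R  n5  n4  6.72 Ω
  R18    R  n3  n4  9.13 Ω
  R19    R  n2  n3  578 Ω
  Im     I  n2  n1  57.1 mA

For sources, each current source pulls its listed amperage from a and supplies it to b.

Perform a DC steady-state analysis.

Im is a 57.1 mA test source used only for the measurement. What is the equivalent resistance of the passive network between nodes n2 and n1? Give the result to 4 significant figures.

R_eq = 3.680 Ω

MNA unknowns: 5 node voltages V₁..V_5
R1: Y=0.0002950 on G[1,2]
R2: Y=0.01667 on G[5,0]
R3: Y=0.001143 on G[3,1]
R4: Y=0.4016 on G[1,4]
R5: Y=0.0002169 on G[3,2]
R6: Y=0.001248 on G[4,1]
R7: Y=0.2667 on G[5,4]
R8: Y=0.006803 on G[5,0]
R9: Y=0.4292 on G[4,2]
R10: Y=0.09174 on G[1,0]
R11: Y=0.005376 on G[4,1]
R12: Y=0.005181 on G[4,1]
R13: Y=0.03155 on G[0,4]
R14: Y=0.005181 on G[0,1]
R15: Y=0.03300 on G[4,3]
R16: Y=0.4902 on G[5,2]
R17: Y=0.1488 on G[5,4]
R18: Y=0.1095 on G[3,4]
R19: Y=0.001730 on G[2,3]
Im: z[2]−=0.0571, z[1]+=0.0571
solve → V1=0.05203, V2=-0.1581, V3=-0.07354, V4=-0.07339, V5=-0.1162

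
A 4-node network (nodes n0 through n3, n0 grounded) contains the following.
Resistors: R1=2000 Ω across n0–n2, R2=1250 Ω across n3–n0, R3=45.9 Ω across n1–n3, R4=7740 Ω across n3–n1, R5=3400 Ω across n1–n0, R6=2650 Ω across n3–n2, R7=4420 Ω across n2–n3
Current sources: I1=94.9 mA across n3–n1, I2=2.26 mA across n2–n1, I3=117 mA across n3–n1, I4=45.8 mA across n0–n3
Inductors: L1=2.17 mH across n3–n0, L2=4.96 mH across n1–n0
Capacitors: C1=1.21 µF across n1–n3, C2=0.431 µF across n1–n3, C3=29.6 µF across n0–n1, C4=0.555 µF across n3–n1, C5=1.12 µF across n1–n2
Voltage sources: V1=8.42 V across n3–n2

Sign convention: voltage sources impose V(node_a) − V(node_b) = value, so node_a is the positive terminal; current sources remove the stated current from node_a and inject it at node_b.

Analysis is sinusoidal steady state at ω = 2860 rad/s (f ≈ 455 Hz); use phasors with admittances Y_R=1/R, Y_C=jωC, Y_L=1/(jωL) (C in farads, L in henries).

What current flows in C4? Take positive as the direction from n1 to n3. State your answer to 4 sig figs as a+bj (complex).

Element admittances at ω=2860 rad/s:
  Y(R1) = 0.0005000+0.000j S between n0,n2
  I1: injects 0.0949 A into n1 (from n3)
  Y(R2) = 0.0008000+0.000j S between n3,n0
  Y(R3) = 0.02179+0.000j S between n1,n3
  Y(L1) = 0.000-0.1611j S between n3,n0
  I2: injects 0.00226 A into n1 (from n2)
  Y(R4) = 0.0001292+0.000j S between n3,n1
  Y(C1) = 0.000+0.003461j S between n1,n3
  Y(C2) = 0.000+0.001233j S between n1,n3
  Y(C3) = 0.000+0.08466j S between n0,n1
  Y(L2) = 0.000-0.07049j S between n1,n0
  Y(C4) = 0.000+0.001587j S between n3,n1
  I3: injects 0.117 A into n1 (from n3)
  Y(R5) = 0.0002941+0.000j S between n1,n0
  Y(C5) = 0.000+0.003203j S between n1,n2
  Y(R6) = 0.0003774+0.000j S between n3,n2
  Y(R7) = 0.0002262+0.000j S between n2,n3
  I4: injects 0.0458 A into n3 (from n0)
  V1: constraint V(n3)−V(n2) = 8.42
Assemble and solve the 4×4 MNA system:
  V(n1)=4.092-5.613j  V(n2)=-8.072-0.1933j  V(n3)=0.3479-0.1933j
  i(V1)=-0.02422-0.03906j

0.008603+0.005943j A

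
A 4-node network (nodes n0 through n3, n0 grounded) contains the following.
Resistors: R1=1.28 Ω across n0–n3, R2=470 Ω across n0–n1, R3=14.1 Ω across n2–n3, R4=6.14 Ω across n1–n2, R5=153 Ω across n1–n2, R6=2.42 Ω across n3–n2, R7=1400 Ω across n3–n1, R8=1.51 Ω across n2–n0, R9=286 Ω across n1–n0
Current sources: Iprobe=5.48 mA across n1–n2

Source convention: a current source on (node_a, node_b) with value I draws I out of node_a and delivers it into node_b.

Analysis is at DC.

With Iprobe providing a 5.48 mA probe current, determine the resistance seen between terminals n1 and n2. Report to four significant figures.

Apply KCL at each of the 3 non-ground nodes and solve the resulting linear system.
Node n1: branches {R2, R4, R5, R7, R9, Iprobe} → V_1 = -0.03099
Node n2: branches {R3, R4, R5, R6, R8, Iprobe} → V_2 = 0.0001956
Node n3: branches {R1, R3, R6, R7} → V_3 = 5.731e-05

R_eq = 5.691 Ω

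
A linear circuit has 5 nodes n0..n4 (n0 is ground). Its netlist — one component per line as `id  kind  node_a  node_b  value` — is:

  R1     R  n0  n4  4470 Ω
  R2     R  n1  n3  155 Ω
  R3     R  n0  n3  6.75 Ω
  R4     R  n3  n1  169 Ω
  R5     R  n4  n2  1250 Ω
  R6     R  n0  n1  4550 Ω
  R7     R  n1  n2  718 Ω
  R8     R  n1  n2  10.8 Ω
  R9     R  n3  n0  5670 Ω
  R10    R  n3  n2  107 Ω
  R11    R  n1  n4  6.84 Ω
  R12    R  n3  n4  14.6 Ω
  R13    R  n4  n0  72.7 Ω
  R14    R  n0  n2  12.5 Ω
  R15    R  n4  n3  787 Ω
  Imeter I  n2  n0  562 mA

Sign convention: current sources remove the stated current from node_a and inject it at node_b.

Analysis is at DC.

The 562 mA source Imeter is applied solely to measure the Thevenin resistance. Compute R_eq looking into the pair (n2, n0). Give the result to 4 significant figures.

MNA unknowns: 4 node voltages V₁..V_4
R1: Y=0.0002237 on G[0,4]
R2: Y=0.006452 on G[1,3]
R3: Y=0.1481 on G[0,3]
R4: Y=0.005917 on G[3,1]
R5: Y=0.0008000 on G[4,2]
R6: Y=0.0002198 on G[0,1]
R7: Y=0.001393 on G[1,2]
R8: Y=0.09259 on G[1,2]
R9: Y=0.0001764 on G[3,0]
R10: Y=0.009346 on G[3,2]
R11: Y=0.1462 on G[1,4]
R12: Y=0.06849 on G[3,4]
R13: Y=0.01376 on G[4,0]
R14: Y=0.08000 on G[0,2]
R15: Y=0.001271 on G[4,3]
Imeter: z[2]−=0.562, z[0]+=0.562
solve → V1=-3.145, V2=-4.719, V3=-1.020, V4=-2.318

R_eq = 8.398 Ω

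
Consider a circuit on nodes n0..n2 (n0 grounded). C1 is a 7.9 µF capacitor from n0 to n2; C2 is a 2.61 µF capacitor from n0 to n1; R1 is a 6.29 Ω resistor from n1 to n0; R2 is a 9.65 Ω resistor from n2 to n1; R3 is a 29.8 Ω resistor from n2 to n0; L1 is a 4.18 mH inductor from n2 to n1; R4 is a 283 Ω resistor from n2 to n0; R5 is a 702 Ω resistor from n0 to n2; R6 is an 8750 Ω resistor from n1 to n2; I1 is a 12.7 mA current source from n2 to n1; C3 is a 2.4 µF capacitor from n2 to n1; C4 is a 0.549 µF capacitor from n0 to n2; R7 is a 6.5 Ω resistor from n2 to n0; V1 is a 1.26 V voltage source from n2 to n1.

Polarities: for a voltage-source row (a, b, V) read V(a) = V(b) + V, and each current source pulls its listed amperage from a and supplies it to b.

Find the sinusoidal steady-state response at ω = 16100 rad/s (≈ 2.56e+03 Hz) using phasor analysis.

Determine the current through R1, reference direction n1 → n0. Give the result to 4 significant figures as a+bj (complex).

-0.1185-0.01749j A

Element admittances at ω=16100 rad/s:
  Y(C1) = 0.000+0.1272j S between n0,n2
  Y(C2) = 0.000+0.04202j S between n0,n1
  Y(R1) = 0.1590+0.000j S between n1,n0
  Y(R2) = 0.1036+0.000j S between n2,n1
  Y(R3) = 0.03356+0.000j S between n2,n0
  Y(L1) = 0.000-0.01486j S between n2,n1
  Y(R4) = 0.003534+0.000j S between n2,n0
  Y(R5) = 0.001425+0.000j S between n0,n2
  Y(R6) = 0.0001143+0.000j S between n1,n2
  I1: injects 0.0127 A into n1 (from n2)
  Y(C3) = 0.000+0.03864j S between n2,n1
  Y(C4) = 0.000+0.008839j S between n0,n2
  Y(R7) = 0.1538+0.000j S between n2,n0
  V1: constraint V(n2)−V(n1) = 1.26
Assemble and solve the 3×3 MNA system:
  V(n1)=-0.7456-0.1100j  V(n2)=0.5144-0.1100j
  i(V1)=-0.2573-0.07878j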